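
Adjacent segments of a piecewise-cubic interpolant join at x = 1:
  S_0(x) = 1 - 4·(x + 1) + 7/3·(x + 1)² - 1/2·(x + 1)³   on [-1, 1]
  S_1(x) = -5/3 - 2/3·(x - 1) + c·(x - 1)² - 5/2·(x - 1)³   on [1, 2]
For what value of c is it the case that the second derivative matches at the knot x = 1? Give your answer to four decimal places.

S_0''(x) = 14/3 - 3·(x + 1), so S_0''(1) = -4/3. On the right, S_1''(1) = 2c, so c = -2/3.

-0.6667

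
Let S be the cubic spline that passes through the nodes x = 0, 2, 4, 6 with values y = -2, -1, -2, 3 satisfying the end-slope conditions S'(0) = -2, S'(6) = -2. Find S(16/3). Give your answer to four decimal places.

2.5926

Put M_i = S'' at the i-th knot. Here h = (2, 2, 2) and Δ = (1/2, -1/2, 5/2), so the interior equations h_(i-1)·M_(i-1) + 2(h_(i-1)+h_i)·M_i + h_i·M_(i+1) = 6(Δ_i − Δ_(i-1)) read
  2·M_0 + 8·M_1 + 2·M_2 = 6(Δ_1 - Δ_0) = -6
  2·M_1 + 8·M_2 + 2·M_3 = 6(Δ_2 - Δ_1) = 18
Clamped end conditions give two more equations: 2h_0·M_0 + h_0·M_1 = 6(Δ_0 - S'(0)) = 15 and h_2·M_2 + 2h_2·M_3 = 6(S'(6) - Δ_2) = -27.
Forward elimination and back-substitution give M_0 = 11/2, M_1 = -7/2, M_2 = 11/2, M_3 = -19/2.
On [4, 6], S(x) = -2 + 2·(x - 4) + 11/4·(x - 4)² - 5/4·(x - 4)³.
With (x - 4) = 4/3: S(16/3) = 70/27.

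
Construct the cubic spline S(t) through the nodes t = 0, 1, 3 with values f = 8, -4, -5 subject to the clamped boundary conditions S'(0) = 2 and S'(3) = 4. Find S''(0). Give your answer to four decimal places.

With M_i denoting the second derivative at x_i, h_i = 1, 2, and Δ_i = (y_(i+1) − y_i)/h_i = -12, -1/2:
  1·M_0 + 6·M_1 + 2·M_2 = 6(Δ_1 - Δ_0) = 69
Clamped end conditions give two more equations: 2h_0·M_0 + h_0·M_1 = 6(Δ_0 - S'(0)) = -84 and h_1·M_1 + 2h_1·M_2 = 6(S'(3) - Δ_1) = 27.
Solving: M_0 = -317/6, M_1 = 65/3, M_2 = -49/12.

-52.8333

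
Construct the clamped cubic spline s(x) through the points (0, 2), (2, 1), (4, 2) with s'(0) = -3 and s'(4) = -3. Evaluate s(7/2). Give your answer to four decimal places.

Put m_i = s'' at the i-th knot. Here h = (2, 2) and Δ = (-1/2, 1/2), so the interior equations h_(i-1)·m_(i-1) + 2(h_(i-1)+h_i)·m_i + h_i·m_(i+1) = 6(Δ_i − Δ_(i-1)) read
  2·m_0 + 8·m_1 + 2·m_2 = 6(Δ_1 - Δ_0) = 6
Clamped end conditions give two more equations: 2h_0·m_0 + h_0·m_1 = 6(Δ_0 - s'(0)) = 15 and h_1·m_1 + 2h_1·m_2 = 6(s'(4) - Δ_1) = -21.
Solving the tridiagonal system: m_0 = 3, m_1 = 3/2, m_2 = -6.
On [2, 4], s(x) = 1 + 3/2·(x - 2) + 3/4·(x - 2)² - 5/8·(x - 2)³.
With (x - 2) = 3/2: s(7/2) = 181/64.

2.8281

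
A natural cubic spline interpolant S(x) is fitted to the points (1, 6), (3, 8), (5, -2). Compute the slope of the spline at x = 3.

Let M_i = S''(x_i). Step sizes h_i = 2, 2; slopes of the chords Δ_i = (y_(i+1) - y_i)/h_i = 1, -5.
  2·M_0 + 8·M_1 + 2·M_2 = 6(Δ_1 - Δ_0) = -36
Natural end conditions: M_0 = M_2 = 0.
Solving: M_0 = 0, M_1 = -9/2, M_2 = 0.
On [3, 5], S'(x) = b_1 + 2c_1·(x - 3) + 3d_1·(x - 3)² with b_1 = Δ_1 - h_1(2M_1 + M_2)/6 = -2, c_1 = M_1/2 = -9/4, d_1 = (M_2 - M_1)/(6h_1) = 3/8. So S'(3) = -2.

-2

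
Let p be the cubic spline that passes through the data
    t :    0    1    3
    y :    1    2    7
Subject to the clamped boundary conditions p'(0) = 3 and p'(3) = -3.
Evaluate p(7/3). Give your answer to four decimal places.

Write M_i for p''(x_i). With h_i = 1, 2 and divided differences Δ_i = 1, 5/2, the continuity of p' gives the tridiagonal system
  1·M_0 + 6·M_1 + 2·M_2 = 6(Δ_1 - Δ_0) = 9
Clamped end conditions give two more equations: 2h_0·M_0 + h_0·M_1 = 6(Δ_0 - p'(0)) = -12 and h_1·M_1 + 2h_1·M_2 = 6(p'(3) - Δ_1) = -33.
Solving: M_0 = -19/2, M_1 = 7, M_2 = -47/4.
On [1, 3], p(t) = 2 + 7/4·(t - 1) + 7/2·(t - 1)² - 25/16·(t - 1)³.
With (t - 1) = 4/3: p(7/3) = 185/27.

6.8519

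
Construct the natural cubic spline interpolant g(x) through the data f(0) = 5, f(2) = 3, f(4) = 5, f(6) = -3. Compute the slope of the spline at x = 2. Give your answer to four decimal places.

0.7333

With σ_i denoting the second derivative at x_i, h_i = 2, 2, 2, and Δ_i = (y_(i+1) − y_i)/h_i = -1, 1, -4:
  2·σ_0 + 8·σ_1 + 2·σ_2 = 6(Δ_1 - Δ_0) = 12
  2·σ_1 + 8·σ_2 + 2·σ_3 = 6(Δ_2 - Δ_1) = -30
Natural end conditions: σ_0 = σ_3 = 0.
Forward elimination and back-substitution give σ_0 = 0, σ_1 = 13/5, σ_2 = -22/5, σ_3 = 0.
On [2, 4], g'(x) = b_1 + 2c_1·(x - 2) + 3d_1·(x - 2)² with b_1 = Δ_1 - h_1(2σ_1 + σ_2)/6 = 11/15, c_1 = σ_1/2 = 13/10, d_1 = (σ_2 - σ_1)/(6h_1) = -7/12. So g'(2) = 11/15.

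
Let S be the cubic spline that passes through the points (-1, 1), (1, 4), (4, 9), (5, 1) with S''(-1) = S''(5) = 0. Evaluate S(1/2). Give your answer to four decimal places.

Write M_i for S''(x_i). With h_i = 2, 3, 1 and divided differences Δ_i = 3/2, 5/3, -8, the continuity of S' gives the tridiagonal system
  2·M_0 + 10·M_1 + 3·M_2 = 6(Δ_1 - Δ_0) = 1
  3·M_1 + 8·M_2 + 1·M_3 = 6(Δ_2 - Δ_1) = -58
Natural end conditions: M_0 = M_3 = 0.
Hence M_0 = 0, M_1 = 182/71, M_2 = -583/71, M_3 = 0.
On [-1, 1], S(x) = 1 + 275/426·(x + 1) + 0·(x + 1)² + 91/426·(x + 1)³.
With (x + 1) = 3/2: S(1/2) = 3055/1136.

2.6893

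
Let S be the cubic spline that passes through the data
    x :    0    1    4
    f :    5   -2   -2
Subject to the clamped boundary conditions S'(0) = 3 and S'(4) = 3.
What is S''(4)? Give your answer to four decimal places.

Let σ_i = S''(x_i). Step sizes h_i = 1, 3; slopes of the chords Δ_i = (y_(i+1) - y_i)/h_i = -7, 0.
  1·σ_0 + 8·σ_1 + 3·σ_2 = 6(Δ_1 - Δ_0) = 42
Clamped end conditions give two more equations: 2h_0·σ_0 + h_0·σ_1 = 6(Δ_0 - S'(0)) = -60 and h_1·σ_1 + 2h_1·σ_2 = 6(S'(4) - Δ_1) = 18.
Hence σ_0 = -141/4, σ_1 = 21/2, σ_2 = -9/4.

-2.2500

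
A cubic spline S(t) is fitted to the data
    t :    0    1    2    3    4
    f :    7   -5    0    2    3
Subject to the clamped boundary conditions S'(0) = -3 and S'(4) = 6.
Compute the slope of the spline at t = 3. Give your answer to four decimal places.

-1.0179

Put σ_i = S'' at the i-th knot. Here h = (1, 1, 1, 1) and Δ = (-12, 5, 2, 1), so the interior equations h_(i-1)·σ_(i-1) + 2(h_(i-1)+h_i)·σ_i + h_i·σ_(i+1) = 6(Δ_i − Δ_(i-1)) read
  1·σ_0 + 4·σ_1 + 1·σ_2 = 6(Δ_1 - Δ_0) = 102
  1·σ_1 + 4·σ_2 + 1·σ_3 = 6(Δ_2 - Δ_1) = -18
  1·σ_2 + 4·σ_3 + 1·σ_4 = 6(Δ_3 - Δ_2) = -6
Clamped end conditions give two more equations: 2h_0·σ_0 + h_0·σ_1 = 6(Δ_0 - S'(0)) = -54 and h_3·σ_3 + 2h_3·σ_4 = 6(S'(4) - Δ_3) = 30.
Solving: σ_0 = -1329/28, σ_1 = 573/14, σ_2 = -57/4, σ_3 = -27/14, σ_4 = 447/28.
On [3, 4], S'(t) = b_3 + 2c_3·(t - 3) + 3d_3·(t - 3)² with b_3 = Δ_3 - h_3(2σ_3 + σ_4)/6 = -57/56, c_3 = σ_3/2 = -27/28, d_3 = (σ_4 - σ_3)/(6h_3) = 167/56. So S'(3) = -57/56.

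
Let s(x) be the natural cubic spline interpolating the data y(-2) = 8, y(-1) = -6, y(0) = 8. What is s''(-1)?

42

With m_i denoting the second derivative at x_i, h_i = 1, 1, and Δ_i = (y_(i+1) − y_i)/h_i = -14, 14:
  1·m_0 + 4·m_1 + 1·m_2 = 6(Δ_1 - Δ_0) = 168
Natural end conditions: m_0 = m_2 = 0.
Hence m_0 = 0, m_1 = 42, m_2 = 0.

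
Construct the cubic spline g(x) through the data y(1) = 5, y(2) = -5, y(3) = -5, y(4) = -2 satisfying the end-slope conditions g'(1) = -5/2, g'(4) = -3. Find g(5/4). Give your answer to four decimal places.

3.4672

Let m_i = g''(x_i). Step sizes h_i = 1, 1, 1; slopes of the chords Δ_i = (y_(i+1) - y_i)/h_i = -10, 0, 3.
  1·m_0 + 4·m_1 + 1·m_2 = 6(Δ_1 - Δ_0) = 60
  1·m_1 + 4·m_2 + 1·m_3 = 6(Δ_2 - Δ_1) = 18
Clamped end conditions give two more equations: 2h_0·m_0 + h_0·m_1 = 6(Δ_0 - g'(1)) = -45 and h_2·m_2 + 2h_2·m_3 = 6(g'(4) - Δ_2) = -36.
Solving the tridiagonal system: m_0 = -506/15, m_1 = 337/15, m_2 = 58/15, m_3 = -299/15.
On [1, 2], g(x) = 5 - 5/2·(x - 1) - 253/15·(x - 1)² + 281/30·(x - 1)³.
With (x - 1) = 1/4: g(5/4) = 2219/640.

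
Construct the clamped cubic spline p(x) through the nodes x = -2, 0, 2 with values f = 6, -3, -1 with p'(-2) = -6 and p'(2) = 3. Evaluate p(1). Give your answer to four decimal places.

-3.2188

Put M_i = p'' at the i-th knot. Here h = (2, 2) and Δ = (-9/2, 1), so the interior equations h_(i-1)·M_(i-1) + 2(h_(i-1)+h_i)·M_i + h_i·M_(i+1) = 6(Δ_i − Δ_(i-1)) read
  2·M_0 + 8·M_1 + 2·M_2 = 6(Δ_1 - Δ_0) = 33
Clamped end conditions give two more equations: 2h_0·M_0 + h_0·M_1 = 6(Δ_0 - p'(-2)) = 9 and h_1·M_1 + 2h_1·M_2 = 6(p'(2) - Δ_1) = 12.
Solving: M_0 = 3/8, M_1 = 15/4, M_2 = 9/8.
On [0, 2], p(x) = -3 - 15/8·x + 15/8·x² - 7/32·x³.
With x = 1: p(1) = -103/32.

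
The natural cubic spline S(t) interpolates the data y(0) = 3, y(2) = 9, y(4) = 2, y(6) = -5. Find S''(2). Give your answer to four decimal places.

Let m_i = S''(x_i). Step sizes h_i = 2, 2, 2; slopes of the chords Δ_i = (y_(i+1) - y_i)/h_i = 3, -7/2, -7/2.
  2·m_0 + 8·m_1 + 2·m_2 = 6(Δ_1 - Δ_0) = -39
  2·m_1 + 8·m_2 + 2·m_3 = 6(Δ_2 - Δ_1) = 0
Natural end conditions: m_0 = m_3 = 0.
Forward elimination and back-substitution give m_0 = 0, m_1 = -26/5, m_2 = 13/10, m_3 = 0.

-5.2000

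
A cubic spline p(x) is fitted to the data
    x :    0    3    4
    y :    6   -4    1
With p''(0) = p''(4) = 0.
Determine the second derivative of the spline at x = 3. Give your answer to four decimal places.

Let m_i = p''(x_i). Step sizes h_i = 3, 1; slopes of the chords Δ_i = (y_(i+1) - y_i)/h_i = -10/3, 5.
  3·m_0 + 8·m_1 + 1·m_2 = 6(Δ_1 - Δ_0) = 50
Natural end conditions: m_0 = m_2 = 0.
Forward elimination and back-substitution give m_0 = 0, m_1 = 25/4, m_2 = 0.

6.2500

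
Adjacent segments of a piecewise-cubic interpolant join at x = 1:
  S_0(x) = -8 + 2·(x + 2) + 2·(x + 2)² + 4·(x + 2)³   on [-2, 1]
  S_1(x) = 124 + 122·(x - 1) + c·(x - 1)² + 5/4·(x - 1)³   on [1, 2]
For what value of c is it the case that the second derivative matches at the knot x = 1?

S_0''(x) = 4 + 24·(x + 2), so S_0''(1) = 76. On the right, S_1''(1) = 2c, so c = 38.

38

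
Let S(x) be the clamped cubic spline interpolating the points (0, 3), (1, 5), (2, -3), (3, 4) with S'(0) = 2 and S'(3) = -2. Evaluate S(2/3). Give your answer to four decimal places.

With σ_i denoting the second derivative at x_i, h_i = 1, 1, 1, and Δ_i = (y_(i+1) − y_i)/h_i = 2, -8, 7:
  1·σ_0 + 4·σ_1 + 1·σ_2 = 6(Δ_1 - Δ_0) = -60
  1·σ_1 + 4·σ_2 + 1·σ_3 = 6(Δ_2 - Δ_1) = 90
Clamped end conditions give two more equations: 2h_0·σ_0 + h_0·σ_1 = 6(Δ_0 - S'(0)) = 0 and h_2·σ_2 + 2h_2·σ_3 = 6(S'(3) - Δ_2) = -54.
Hence σ_0 = 218/15, σ_1 = -436/15, σ_2 = 626/15, σ_3 = -718/15.
On [0, 1], S(x) = 3 + 2·x + 109/15·x² - 109/15·x³.
With x = 2/3: S(2/3) = 2191/405.

5.4099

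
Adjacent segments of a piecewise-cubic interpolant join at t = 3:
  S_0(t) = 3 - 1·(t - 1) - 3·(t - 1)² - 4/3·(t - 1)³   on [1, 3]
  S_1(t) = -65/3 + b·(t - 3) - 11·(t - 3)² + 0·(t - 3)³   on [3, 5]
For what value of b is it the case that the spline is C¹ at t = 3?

-29

S_0'(t) = -1 - 6·(t - 1) - 4·(t - 1)², so S_0'(3) = -29. On the right, S_1'(3) = b, so b = -29.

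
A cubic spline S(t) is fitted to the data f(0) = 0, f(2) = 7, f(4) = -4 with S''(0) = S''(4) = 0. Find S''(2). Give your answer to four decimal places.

-6.7500

Let σ_i = S''(x_i). Step sizes h_i = 2, 2; slopes of the chords Δ_i = (y_(i+1) - y_i)/h_i = 7/2, -11/2.
  2·σ_0 + 8·σ_1 + 2·σ_2 = 6(Δ_1 - Δ_0) = -54
Natural end conditions: σ_0 = σ_2 = 0.
Forward elimination and back-substitution give σ_0 = 0, σ_1 = -27/4, σ_2 = 0.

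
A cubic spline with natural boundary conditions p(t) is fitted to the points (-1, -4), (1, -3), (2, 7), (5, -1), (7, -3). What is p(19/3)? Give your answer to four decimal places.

-3.2873

Write M_i for p''(x_i). With h_i = 2, 1, 3, 2 and divided differences Δ_i = 1/2, 10, -8/3, -1, the continuity of p' gives the tridiagonal system
  2·M_0 + 6·M_1 + 1·M_2 = 6(Δ_1 - Δ_0) = 57
  1·M_1 + 8·M_2 + 3·M_3 = 6(Δ_2 - Δ_1) = -76
  3·M_2 + 10·M_3 + 2·M_4 = 6(Δ_3 - Δ_2) = 10
Natural end conditions: M_0 = M_4 = 0.
Hence M_0 = 0, M_1 = 4837/416, M_2 = -2655/208, M_3 = 2009/416, M_4 = 0.
On [5, 7], p(t) = -1 - 2633/624·(t - 5) + 2009/832·(t - 5)² - 2009/4992·(t - 5)³.
With (t - 5) = 4/3: p(19/3) = -6923/2106.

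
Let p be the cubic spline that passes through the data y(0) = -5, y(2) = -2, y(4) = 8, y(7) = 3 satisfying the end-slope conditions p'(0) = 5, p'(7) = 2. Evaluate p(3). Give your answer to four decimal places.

3.2264

Let σ_i = p''(x_i). Step sizes h_i = 2, 2, 3; slopes of the chords Δ_i = (y_(i+1) - y_i)/h_i = 3/2, 5, -5/3.
  2·σ_0 + 8·σ_1 + 2·σ_2 = 6(Δ_1 - Δ_0) = 21
  2·σ_1 + 10·σ_2 + 3·σ_3 = 6(Δ_2 - Δ_1) = -40
Clamped end conditions give two more equations: 2h_0·σ_0 + h_0·σ_1 = 6(Δ_0 - p'(0)) = -21 and h_2·σ_2 + 2h_2·σ_3 = 6(p'(7) - Δ_2) = 22.
Solving the tridiagonal system: σ_0 = -635/74, σ_1 = 493/74, σ_2 = -280/37, σ_3 = 827/111.
On [2, 4], p(x) = -2 + 114/37·(x - 2) + 493/148·(x - 2)² - 351/296·(x - 2)³.
With (x - 2) = 1: p(3) = 955/296.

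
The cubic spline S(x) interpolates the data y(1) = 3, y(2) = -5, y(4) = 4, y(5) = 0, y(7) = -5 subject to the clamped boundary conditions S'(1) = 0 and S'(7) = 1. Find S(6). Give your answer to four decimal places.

Put m_i = S'' at the i-th knot. Here h = (1, 2, 1, 2) and Δ = (-8, 9/2, -4, -5/2), so the interior equations h_(i-1)·m_(i-1) + 2(h_(i-1)+h_i)·m_i + h_i·m_(i+1) = 6(Δ_i − Δ_(i-1)) read
  1·m_0 + 6·m_1 + 2·m_2 = 6(Δ_1 - Δ_0) = 75
  2·m_1 + 6·m_2 + 1·m_3 = 6(Δ_2 - Δ_1) = -51
  1·m_2 + 6·m_3 + 2·m_4 = 6(Δ_3 - Δ_2) = 9
Clamped end conditions give two more equations: 2h_0·m_0 + h_0·m_1 = 6(Δ_0 - S'(1)) = -48 and h_3·m_3 + 2h_3·m_4 = 6(S'(7) - Δ_3) = 21.
Forward elimination and back-substitution give m_0 = -3358/93, m_1 = 2252/93, m_2 = -3179/186, m_3 = 290/93, m_4 = 1373/372.
On [5, 7], S(x) = 0 - 2161/372·(x - 5) + 145/93·(x - 5)² + 71/1488·(x - 5)³.
With (x - 5) = 1: S(6) = -6253/1488.

-4.2023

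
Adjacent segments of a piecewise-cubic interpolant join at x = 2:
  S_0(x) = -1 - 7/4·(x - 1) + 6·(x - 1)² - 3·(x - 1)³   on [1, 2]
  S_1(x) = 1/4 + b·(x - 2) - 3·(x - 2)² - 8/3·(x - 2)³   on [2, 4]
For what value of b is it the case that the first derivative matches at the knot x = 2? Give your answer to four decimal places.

1.2500

S_0'(x) = -7/4 + 12·(x - 1) - 9·(x - 1)², so S_0'(2) = 5/4. On the right, S_1'(2) = b, so b = 5/4.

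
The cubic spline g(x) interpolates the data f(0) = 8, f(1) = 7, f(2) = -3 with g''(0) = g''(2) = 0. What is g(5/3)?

1

Let M_i = g''(x_i). Step sizes h_i = 1, 1; slopes of the chords Δ_i = (y_(i+1) - y_i)/h_i = -1, -10.
  1·M_0 + 4·M_1 + 1·M_2 = 6(Δ_1 - Δ_0) = -54
Natural end conditions: M_0 = M_2 = 0.
Solving the tridiagonal system: M_0 = 0, M_1 = -27/2, M_2 = 0.
On [1, 2], g(x) = 7 - 11/2·(x - 1) - 27/4·(x - 1)² + 9/4·(x - 1)³.
With (x - 1) = 2/3: g(5/3) = 1.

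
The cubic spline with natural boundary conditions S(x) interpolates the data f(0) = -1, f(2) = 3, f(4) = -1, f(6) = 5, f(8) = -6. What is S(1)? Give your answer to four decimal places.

2.1853

Put M_i = S'' at the i-th knot. Here h = (2, 2, 2, 2) and Δ = (2, -2, 3, -11/2), so the interior equations h_(i-1)·M_(i-1) + 2(h_(i-1)+h_i)·M_i + h_i·M_(i+1) = 6(Δ_i − Δ_(i-1)) read
  2·M_0 + 8·M_1 + 2·M_2 = 6(Δ_1 - Δ_0) = -24
  2·M_1 + 8·M_2 + 2·M_3 = 6(Δ_2 - Δ_1) = 30
  2·M_2 + 8·M_3 + 2·M_4 = 6(Δ_3 - Δ_2) = -51
Natural end conditions: M_0 = M_4 = 0.
Forward elimination and back-substitution give M_0 = 0, M_1 = -531/112, M_2 = 195/28, M_3 = -909/112, M_4 = 0.
On [0, 2], S(x) = -1 + 401/112·x + 0·x² - 177/448·x³.
With x = 1: S(1) = 979/448.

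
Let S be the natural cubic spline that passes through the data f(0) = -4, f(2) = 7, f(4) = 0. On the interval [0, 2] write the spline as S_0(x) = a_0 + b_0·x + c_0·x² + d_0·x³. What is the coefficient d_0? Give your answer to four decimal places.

Let σ_i = S''(x_i). Step sizes h_i = 2, 2; slopes of the chords Δ_i = (y_(i+1) - y_i)/h_i = 11/2, -7/2.
  2·σ_0 + 8·σ_1 + 2·σ_2 = 6(Δ_1 - Δ_0) = -54
Natural end conditions: σ_0 = σ_2 = 0.
Solving the tridiagonal system: σ_0 = 0, σ_1 = -27/4, σ_2 = 0.
On [0, 2], with S_0(x) = a_0 + b_0·x + c_0·x² + d_0·x³: c_0 = σ_0/2 = 0, d_0 = (σ_1 - σ_0)/(6h_0) = -9/16, b_0 = Δ_0 - h_0(2σ_0 + σ_1)/6 = 31/4.

-0.5625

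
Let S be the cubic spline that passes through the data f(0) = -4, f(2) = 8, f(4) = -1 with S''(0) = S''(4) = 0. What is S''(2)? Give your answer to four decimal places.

Write σ_i for S''(x_i). With h_i = 2, 2 and divided differences Δ_i = 6, -9/2, the continuity of S' gives the tridiagonal system
  2·σ_0 + 8·σ_1 + 2·σ_2 = 6(Δ_1 - Δ_0) = -63
Natural end conditions: σ_0 = σ_2 = 0.
Solving the tridiagonal system: σ_0 = 0, σ_1 = -63/8, σ_2 = 0.

-7.8750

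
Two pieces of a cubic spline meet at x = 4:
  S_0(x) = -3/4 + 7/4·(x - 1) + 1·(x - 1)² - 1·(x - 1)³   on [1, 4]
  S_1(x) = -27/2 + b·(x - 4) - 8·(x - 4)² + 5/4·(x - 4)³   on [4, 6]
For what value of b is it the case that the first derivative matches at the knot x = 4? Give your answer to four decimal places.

S_0'(x) = 7/4 + 2·(x - 1) - 3·(x - 1)², so S_0'(4) = -77/4. On the right, S_1'(4) = b, so b = -77/4.

-19.2500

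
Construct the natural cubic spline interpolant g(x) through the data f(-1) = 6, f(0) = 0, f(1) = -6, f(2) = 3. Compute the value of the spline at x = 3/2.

-3

Let M_i = g''(x_i). Step sizes h_i = 1, 1, 1; slopes of the chords Δ_i = (y_(i+1) - y_i)/h_i = -6, -6, 9.
  1·M_0 + 4·M_1 + 1·M_2 = 6(Δ_1 - Δ_0) = 0
  1·M_1 + 4·M_2 + 1·M_3 = 6(Δ_2 - Δ_1) = 90
Natural end conditions: M_0 = M_3 = 0.
Solving the tridiagonal system: M_0 = 0, M_1 = -6, M_2 = 24, M_3 = 0.
On [1, 2], g(x) = -6 + 1·(x - 1) + 12·(x - 1)² - 4·(x - 1)³.
With (x - 1) = 1/2: g(3/2) = -3.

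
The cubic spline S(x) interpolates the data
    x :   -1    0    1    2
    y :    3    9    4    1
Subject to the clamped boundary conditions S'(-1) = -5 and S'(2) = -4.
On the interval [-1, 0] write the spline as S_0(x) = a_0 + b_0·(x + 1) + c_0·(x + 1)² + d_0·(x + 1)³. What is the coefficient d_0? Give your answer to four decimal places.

-13.5333

With σ_i denoting the second derivative at x_i, h_i = 1, 1, 1, and Δ_i = (y_(i+1) − y_i)/h_i = 6, -5, -3:
  1·σ_0 + 4·σ_1 + 1·σ_2 = 6(Δ_1 - Δ_0) = -66
  1·σ_1 + 4·σ_2 + 1·σ_3 = 6(Δ_2 - Δ_1) = 12
Clamped end conditions give two more equations: 2h_0·σ_0 + h_0·σ_1 = 6(Δ_0 - S'(-1)) = 66 and h_2·σ_2 + 2h_2·σ_3 = 6(S'(2) - Δ_2) = -6.
Forward elimination and back-substitution give σ_0 = 736/15, σ_1 = -482/15, σ_2 = 202/15, σ_3 = -146/15.
On [-1, 0], with S_0(x) = a_0 + b_0·(x + 1) + c_0·(x + 1)² + d_0·(x + 1)³: c_0 = σ_0/2 = 368/15, d_0 = (σ_1 - σ_0)/(6h_0) = -203/15, b_0 = Δ_0 - h_0(2σ_0 + σ_1)/6 = -5.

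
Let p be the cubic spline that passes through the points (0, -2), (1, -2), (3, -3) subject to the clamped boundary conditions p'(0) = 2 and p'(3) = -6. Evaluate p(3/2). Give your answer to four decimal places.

Write σ_i for p''(x_i). With h_i = 1, 2 and divided differences Δ_i = 0, -1/2, the continuity of p' gives the tridiagonal system
  1·σ_0 + 6·σ_1 + 2·σ_2 = 6(Δ_1 - Δ_0) = -3
Clamped end conditions give two more equations: 2h_0·σ_0 + h_0·σ_1 = 6(Δ_0 - p'(0)) = -12 and h_1·σ_1 + 2h_1·σ_2 = 6(p'(3) - Δ_1) = -33.
Forward elimination and back-substitution give σ_0 = -49/6, σ_1 = 13/3, σ_2 = -125/12.
On [1, 3], p(t) = -2 + 1/12·(t - 1) + 13/6·(t - 1)² - 59/48·(t - 1)³.
With (t - 1) = 1/2: p(3/2) = -201/128.

-1.5703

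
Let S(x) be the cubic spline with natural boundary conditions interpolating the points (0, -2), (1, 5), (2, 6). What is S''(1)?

-9

Let M_i = S''(x_i). Step sizes h_i = 1, 1; slopes of the chords Δ_i = (y_(i+1) - y_i)/h_i = 7, 1.
  1·M_0 + 4·M_1 + 1·M_2 = 6(Δ_1 - Δ_0) = -36
Natural end conditions: M_0 = M_2 = 0.
Solving: M_0 = 0, M_1 = -9, M_2 = 0.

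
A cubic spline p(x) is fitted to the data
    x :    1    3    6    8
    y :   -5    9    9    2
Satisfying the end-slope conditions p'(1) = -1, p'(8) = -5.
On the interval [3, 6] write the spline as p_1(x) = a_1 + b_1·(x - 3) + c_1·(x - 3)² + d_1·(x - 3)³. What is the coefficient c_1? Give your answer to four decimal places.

-3.7813

Put M_i = p'' at the i-th knot. Here h = (2, 3, 2) and Δ = (7, 0, -7/2), so the interior equations h_(i-1)·M_(i-1) + 2(h_(i-1)+h_i)·M_i + h_i·M_(i+1) = 6(Δ_i − Δ_(i-1)) read
  2·M_0 + 10·M_1 + 3·M_2 = 6(Δ_1 - Δ_0) = -42
  3·M_1 + 10·M_2 + 2·M_3 = 6(Δ_2 - Δ_1) = -21
Clamped end conditions give two more equations: 2h_0·M_0 + h_0·M_1 = 6(Δ_0 - p'(1)) = 48 and h_2·M_2 + 2h_2·M_3 = 6(p'(8) - Δ_2) = -9.
Solving the tridiagonal system: M_0 = 505/32, M_1 = -121/16, M_2 = 11/16, M_3 = -83/32.
On [3, 6], with p_1(x) = a_1 + b_1·(x - 3) + c_1·(x - 3)² + d_1·(x - 3)³: c_1 = M_1/2 = -121/32, d_1 = (M_2 - M_1)/(6h_1) = 11/24, b_1 = Δ_1 - h_1(2M_1 + M_2)/6 = 231/32.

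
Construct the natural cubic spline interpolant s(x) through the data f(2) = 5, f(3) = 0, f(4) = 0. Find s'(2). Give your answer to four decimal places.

With M_i denoting the second derivative at x_i, h_i = 1, 1, and Δ_i = (y_(i+1) − y_i)/h_i = -5, 0:
  1·M_0 + 4·M_1 + 1·M_2 = 6(Δ_1 - Δ_0) = 30
Natural end conditions: M_0 = M_2 = 0.
Hence M_0 = 0, M_1 = 15/2, M_2 = 0.
On [2, 3], s'(x) = b_0 + 2c_0·(x - 2) + 3d_0·(x - 2)² with b_0 = Δ_0 - h_0(2M_0 + M_1)/6 = -25/4, c_0 = M_0/2 = 0, d_0 = (M_1 - M_0)/(6h_0) = 5/4. So s'(2) = -25/4.

-6.2500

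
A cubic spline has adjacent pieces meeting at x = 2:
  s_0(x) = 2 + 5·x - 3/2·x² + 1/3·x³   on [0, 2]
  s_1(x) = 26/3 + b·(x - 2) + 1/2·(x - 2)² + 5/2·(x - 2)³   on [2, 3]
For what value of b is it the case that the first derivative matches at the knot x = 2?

s_0'(x) = 5 - 3·x + 1·x², so s_0'(2) = 3. On the right, s_1'(2) = b, so b = 3.

3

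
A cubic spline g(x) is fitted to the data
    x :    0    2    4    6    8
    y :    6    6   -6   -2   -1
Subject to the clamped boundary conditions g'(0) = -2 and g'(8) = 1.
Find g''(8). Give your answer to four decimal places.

Put σ_i = g'' at the i-th knot. Here h = (2, 2, 2, 2) and Δ = (0, -6, 2, 1/2), so the interior equations h_(i-1)·σ_(i-1) + 2(h_(i-1)+h_i)·σ_i + h_i·σ_(i+1) = 6(Δ_i − Δ_(i-1)) read
  2·σ_0 + 8·σ_1 + 2·σ_2 = 6(Δ_1 - Δ_0) = -36
  2·σ_1 + 8·σ_2 + 2·σ_3 = 6(Δ_2 - Δ_1) = 48
  2·σ_2 + 8·σ_3 + 2·σ_4 = 6(Δ_3 - Δ_2) = -9
Clamped end conditions give two more equations: 2h_0·σ_0 + h_0·σ_1 = 6(Δ_0 - g'(0)) = 12 and h_3·σ_3 + 2h_3·σ_4 = 6(g'(8) - Δ_3) = 3.
Solving the tridiagonal system: σ_0 = 117/16, σ_1 = -69/8, σ_2 = 147/16, σ_3 = -33/8, σ_4 = 45/16.

2.8125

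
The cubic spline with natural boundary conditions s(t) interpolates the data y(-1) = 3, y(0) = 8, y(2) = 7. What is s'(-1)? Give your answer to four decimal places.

5.9167

Put M_i = s'' at the i-th knot. Here h = (1, 2) and Δ = (5, -1/2), so the interior equations h_(i-1)·M_(i-1) + 2(h_(i-1)+h_i)·M_i + h_i·M_(i+1) = 6(Δ_i − Δ_(i-1)) read
  1·M_0 + 6·M_1 + 2·M_2 = 6(Δ_1 - Δ_0) = -33
Natural end conditions: M_0 = M_2 = 0.
Solving the tridiagonal system: M_0 = 0, M_1 = -11/2, M_2 = 0.
On [-1, 0], s'(t) = b_0 + 2c_0·(t + 1) + 3d_0·(t + 1)² with b_0 = Δ_0 - h_0(2M_0 + M_1)/6 = 71/12, c_0 = M_0/2 = 0, d_0 = (M_1 - M_0)/(6h_0) = -11/12. So s'(-1) = 71/12.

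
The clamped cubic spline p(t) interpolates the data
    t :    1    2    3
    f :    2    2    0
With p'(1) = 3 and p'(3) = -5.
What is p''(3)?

Let M_i = p''(x_i). Step sizes h_i = 1, 1; slopes of the chords Δ_i = (y_(i+1) - y_i)/h_i = 0, -2.
  1·M_0 + 4·M_1 + 1·M_2 = 6(Δ_1 - Δ_0) = -12
Clamped end conditions give two more equations: 2h_0·M_0 + h_0·M_1 = 6(Δ_0 - p'(1)) = -18 and h_1·M_1 + 2h_1·M_2 = 6(p'(3) - Δ_1) = -18.
Solving: M_0 = -10, M_1 = 2, M_2 = -10.

-10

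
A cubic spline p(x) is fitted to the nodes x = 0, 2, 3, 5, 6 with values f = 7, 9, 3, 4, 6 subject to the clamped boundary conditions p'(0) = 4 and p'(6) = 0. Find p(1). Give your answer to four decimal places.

10.1478

Write M_i for p''(x_i). With h_i = 2, 1, 2, 1 and divided differences Δ_i = 1, -6, 1/2, 2, the continuity of p' gives the tridiagonal system
  2·M_0 + 6·M_1 + 1·M_2 = 6(Δ_1 - Δ_0) = -42
  1·M_1 + 6·M_2 + 2·M_3 = 6(Δ_2 - Δ_1) = 39
  2·M_2 + 6·M_3 + 1·M_4 = 6(Δ_3 - Δ_2) = 9
Clamped end conditions give two more equations: 2h_0·M_0 + h_0·M_1 = 6(Δ_0 - p'(0)) = -18 and h_3·M_3 + 2h_3·M_4 = 6(p'(6) - Δ_3) = -12.
Hence M_0 = -38/93, M_1 = -761/93, M_2 = 736/93, M_3 = -14/93, M_4 = -551/93.
On [0, 2], p(x) = 7 + 4·x - 19/93·x² - 241/372·x³.
With x = 1: p(1) = 3775/372.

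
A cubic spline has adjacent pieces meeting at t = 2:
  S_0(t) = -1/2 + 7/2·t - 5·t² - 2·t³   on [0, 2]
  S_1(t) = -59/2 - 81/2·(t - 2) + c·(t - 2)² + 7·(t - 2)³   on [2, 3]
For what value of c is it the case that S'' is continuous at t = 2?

-17

S_0''(t) = -10 - 12·t, so S_0''(2) = -34. On the right, S_1''(2) = 2c, so c = -17.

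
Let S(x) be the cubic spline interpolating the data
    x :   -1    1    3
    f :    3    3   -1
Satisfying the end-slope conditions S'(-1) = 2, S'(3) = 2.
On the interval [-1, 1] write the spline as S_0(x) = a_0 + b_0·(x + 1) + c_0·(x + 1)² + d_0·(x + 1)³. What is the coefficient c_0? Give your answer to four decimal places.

-0.7500

Let M_i = S''(x_i). Step sizes h_i = 2, 2; slopes of the chords Δ_i = (y_(i+1) - y_i)/h_i = 0, -2.
  2·M_0 + 8·M_1 + 2·M_2 = 6(Δ_1 - Δ_0) = -12
Clamped end conditions give two more equations: 2h_0·M_0 + h_0·M_1 = 6(Δ_0 - S'(-1)) = -12 and h_1·M_1 + 2h_1·M_2 = 6(S'(3) - Δ_1) = 24.
Solving the tridiagonal system: M_0 = -3/2, M_1 = -3, M_2 = 15/2.
On [-1, 1], with S_0(x) = a_0 + b_0·(x + 1) + c_0·(x + 1)² + d_0·(x + 1)³: c_0 = M_0/2 = -3/4, d_0 = (M_1 - M_0)/(6h_0) = -1/8, b_0 = Δ_0 - h_0(2M_0 + M_1)/6 = 2.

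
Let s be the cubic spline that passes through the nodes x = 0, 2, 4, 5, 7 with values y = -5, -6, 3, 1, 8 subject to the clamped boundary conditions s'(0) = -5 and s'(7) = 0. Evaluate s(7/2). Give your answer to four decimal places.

Put M_i = s'' at the i-th knot. Here h = (2, 2, 1, 2) and Δ = (-1/2, 9/2, -2, 7/2), so the interior equations h_(i-1)·M_(i-1) + 2(h_(i-1)+h_i)·M_i + h_i·M_(i+1) = 6(Δ_i − Δ_(i-1)) read
  2·M_0 + 8·M_1 + 2·M_2 = 6(Δ_1 - Δ_0) = 30
  2·M_1 + 6·M_2 + 1·M_3 = 6(Δ_2 - Δ_1) = -39
  1·M_2 + 6·M_3 + 2·M_4 = 6(Δ_3 - Δ_2) = 33
Clamped end conditions give two more equations: 2h_0·M_0 + h_0·M_1 = 6(Δ_0 - s'(0)) = 27 and h_3·M_3 + 2h_3·M_4 = 6(s'(7) - Δ_3) = -21.
Solving the tridiagonal system: M_0 = 505/122, M_1 = 637/122, M_2 = -1223/122, M_3 = 653/61, M_4 = -2587/244.
On [2, 4], s(x) = -6 + 266/61·(x - 2) + 637/244·(x - 2)² - 155/122·(x - 2)³.
With (x - 2) = 3/2: s(7/2) = 519/244.

2.1270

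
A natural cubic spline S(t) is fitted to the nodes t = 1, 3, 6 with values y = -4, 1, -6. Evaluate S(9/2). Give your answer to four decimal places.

With m_i denoting the second derivative at x_i, h_i = 2, 3, and Δ_i = (y_(i+1) − y_i)/h_i = 5/2, -7/3:
  2·m_0 + 10·m_1 + 3·m_2 = 6(Δ_1 - Δ_0) = -29
Natural end conditions: m_0 = m_2 = 0.
Solving: m_0 = 0, m_1 = -29/10, m_2 = 0.
On [3, 6], S(t) = 1 + 17/30·(t - 3) - 29/20·(t - 3)² + 29/180·(t - 3)³.
With (t - 3) = 3/2: S(9/2) = -139/160.

-0.8688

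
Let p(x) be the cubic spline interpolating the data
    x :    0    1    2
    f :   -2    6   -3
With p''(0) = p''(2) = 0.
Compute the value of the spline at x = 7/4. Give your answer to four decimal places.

0.2461

With m_i denoting the second derivative at x_i, h_i = 1, 1, and Δ_i = (y_(i+1) − y_i)/h_i = 8, -9:
  1·m_0 + 4·m_1 + 1·m_2 = 6(Δ_1 - Δ_0) = -102
Natural end conditions: m_0 = m_2 = 0.
Forward elimination and back-substitution give m_0 = 0, m_1 = -51/2, m_2 = 0.
On [1, 2], p(x) = 6 - 1/2·(x - 1) - 51/4·(x - 1)² + 17/4·(x - 1)³.
With (x - 1) = 3/4: p(7/4) = 63/256.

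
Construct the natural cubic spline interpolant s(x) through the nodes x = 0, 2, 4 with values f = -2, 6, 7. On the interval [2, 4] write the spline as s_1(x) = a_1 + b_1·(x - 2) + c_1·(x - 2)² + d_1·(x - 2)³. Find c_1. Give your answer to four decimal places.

-1.3125

Put M_i = s'' at the i-th knot. Here h = (2, 2) and Δ = (4, 1/2), so the interior equations h_(i-1)·M_(i-1) + 2(h_(i-1)+h_i)·M_i + h_i·M_(i+1) = 6(Δ_i − Δ_(i-1)) read
  2·M_0 + 8·M_1 + 2·M_2 = 6(Δ_1 - Δ_0) = -21
Natural end conditions: M_0 = M_2 = 0.
Solving the tridiagonal system: M_0 = 0, M_1 = -21/8, M_2 = 0.
On [2, 4], with s_1(x) = a_1 + b_1·(x - 2) + c_1·(x - 2)² + d_1·(x - 2)³: c_1 = M_1/2 = -21/16, d_1 = (M_2 - M_1)/(6h_1) = 7/32, b_1 = Δ_1 - h_1(2M_1 + M_2)/6 = 9/4.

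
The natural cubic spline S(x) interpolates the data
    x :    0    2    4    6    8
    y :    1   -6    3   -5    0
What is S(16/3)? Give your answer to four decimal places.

Let σ_i = S''(x_i). Step sizes h_i = 2, 2, 2, 2; slopes of the chords Δ_i = (y_(i+1) - y_i)/h_i = -7/2, 9/2, -4, 5/2.
  2·σ_0 + 8·σ_1 + 2·σ_2 = 6(Δ_1 - Δ_0) = 48
  2·σ_1 + 8·σ_2 + 2·σ_3 = 6(Δ_2 - Δ_1) = -51
  2·σ_2 + 8·σ_3 + 2·σ_4 = 6(Δ_3 - Δ_2) = 39
Natural end conditions: σ_0 = σ_4 = 0.
Solving the tridiagonal system: σ_0 = 0, σ_1 = 963/112, σ_2 = -291/28, σ_3 = 837/112, σ_4 = 0.
On [4, 6], S(x) = 3 + 7/16·(x - 4) - 291/56·(x - 4)² + 667/448·(x - 4)³.
With (x - 4) = 4/3: S(16/3) = -1607/756.

-2.1257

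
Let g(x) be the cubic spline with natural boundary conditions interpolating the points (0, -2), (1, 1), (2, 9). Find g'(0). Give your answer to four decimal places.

Let M_i = g''(x_i). Step sizes h_i = 1, 1; slopes of the chords Δ_i = (y_(i+1) - y_i)/h_i = 3, 8.
  1·M_0 + 4·M_1 + 1·M_2 = 6(Δ_1 - Δ_0) = 30
Natural end conditions: M_0 = M_2 = 0.
Forward elimination and back-substitution give M_0 = 0, M_1 = 15/2, M_2 = 0.
On [0, 1], g'(x) = b_0 + 2c_0·x + 3d_0·x² with b_0 = Δ_0 - h_0(2M_0 + M_1)/6 = 7/4, c_0 = M_0/2 = 0, d_0 = (M_1 - M_0)/(6h_0) = 5/4. So g'(0) = 7/4.

1.7500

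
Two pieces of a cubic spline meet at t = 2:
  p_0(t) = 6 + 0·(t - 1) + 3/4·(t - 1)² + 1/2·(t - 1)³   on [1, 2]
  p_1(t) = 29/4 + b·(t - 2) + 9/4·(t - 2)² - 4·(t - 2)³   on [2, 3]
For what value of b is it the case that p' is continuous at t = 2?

3

p_0'(t) = 0 + 3/2·(t - 1) + 3/2·(t - 1)², so p_0'(2) = 3. On the right, p_1'(2) = b, so b = 3.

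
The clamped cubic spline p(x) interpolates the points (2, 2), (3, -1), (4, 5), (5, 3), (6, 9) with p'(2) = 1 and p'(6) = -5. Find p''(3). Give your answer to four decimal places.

26.3571

Write σ_i for p''(x_i). With h_i = 1, 1, 1, 1 and divided differences Δ_i = -3, 6, -2, 6, the continuity of p' gives the tridiagonal system
  1·σ_0 + 4·σ_1 + 1·σ_2 = 6(Δ_1 - Δ_0) = 54
  1·σ_1 + 4·σ_2 + 1·σ_3 = 6(Δ_2 - Δ_1) = -48
  1·σ_2 + 4·σ_3 + 1·σ_4 = 6(Δ_3 - Δ_2) = 48
Clamped end conditions give two more equations: 2h_0·σ_0 + h_0·σ_1 = 6(Δ_0 - p'(2)) = -24 and h_3·σ_3 + 2h_3·σ_4 = 6(p'(6) - Δ_3) = -66.
Hence σ_0 = -705/28, σ_1 = 369/14, σ_2 = -105/4, σ_3 = 429/14, σ_4 = -1353/28.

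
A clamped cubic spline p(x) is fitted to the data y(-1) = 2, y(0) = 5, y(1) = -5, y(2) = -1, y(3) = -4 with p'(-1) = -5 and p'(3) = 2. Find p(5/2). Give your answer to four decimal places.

-2.5915

With m_i denoting the second derivative at x_i, h_i = 1, 1, 1, 1, and Δ_i = (y_(i+1) − y_i)/h_i = 3, -10, 4, -3:
  1·m_0 + 4·m_1 + 1·m_2 = 6(Δ_1 - Δ_0) = -78
  1·m_1 + 4·m_2 + 1·m_3 = 6(Δ_2 - Δ_1) = 84
  1·m_2 + 4·m_3 + 1·m_4 = 6(Δ_3 - Δ_2) = -42
Clamped end conditions give two more equations: 2h_0·m_0 + h_0·m_1 = 6(Δ_0 - p'(-1)) = 48 and h_3·m_3 + 2h_3·m_4 = 6(p'(3) - Δ_3) = 30.
Solving: m_0 = 1231/28, m_1 = -559/14, m_2 = 151/4, m_3 = -379/14, m_4 = 799/28.
On [2, 3], p(x) = -1 + 71/56·(x - 2) - 379/28·(x - 2)² + 519/56·(x - 2)³.
With (x - 2) = 1/2: p(5/2) = -1161/448.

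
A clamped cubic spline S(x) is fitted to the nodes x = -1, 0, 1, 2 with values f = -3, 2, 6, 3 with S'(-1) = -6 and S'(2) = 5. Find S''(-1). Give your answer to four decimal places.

36.1333

Put m_i = S'' at the i-th knot. Here h = (1, 1, 1) and Δ = (5, 4, -3), so the interior equations h_(i-1)·m_(i-1) + 2(h_(i-1)+h_i)·m_i + h_i·m_(i+1) = 6(Δ_i − Δ_(i-1)) read
  1·m_0 + 4·m_1 + 1·m_2 = 6(Δ_1 - Δ_0) = -6
  1·m_1 + 4·m_2 + 1·m_3 = 6(Δ_2 - Δ_1) = -42
Clamped end conditions give two more equations: 2h_0·m_0 + h_0·m_1 = 6(Δ_0 - S'(-1)) = 66 and h_2·m_2 + 2h_2·m_3 = 6(S'(2) - Δ_2) = 48.
Forward elimination and back-substitution give m_0 = 542/15, m_1 = -94/15, m_2 = -256/15, m_3 = 488/15.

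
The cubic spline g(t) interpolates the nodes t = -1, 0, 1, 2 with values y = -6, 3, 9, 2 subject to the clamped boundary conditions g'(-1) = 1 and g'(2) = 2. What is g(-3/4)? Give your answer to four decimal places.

-5.0188

With M_i denoting the second derivative at x_i, h_i = 1, 1, 1, and Δ_i = (y_(i+1) − y_i)/h_i = 9, 6, -7:
  1·M_0 + 4·M_1 + 1·M_2 = 6(Δ_1 - Δ_0) = -18
  1·M_1 + 4·M_2 + 1·M_3 = 6(Δ_2 - Δ_1) = -78
Clamped end conditions give two more equations: 2h_0·M_0 + h_0·M_1 = 6(Δ_0 - g'(-1)) = 48 and h_2·M_2 + 2h_2·M_3 = 6(g'(2) - Δ_2) = 54.
Forward elimination and back-substitution give M_0 = 388/15, M_1 = -56/15, M_2 = -434/15, M_3 = 622/15.
On [-1, 0], g(t) = -6 + 1·(t + 1) + 194/15·(t + 1)² - 74/15·(t + 1)³.
With (t + 1) = 1/4: g(-3/4) = -803/160.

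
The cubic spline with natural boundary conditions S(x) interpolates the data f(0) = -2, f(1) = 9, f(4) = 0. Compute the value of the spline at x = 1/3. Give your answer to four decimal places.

Write m_i for S''(x_i). With h_i = 1, 3 and divided differences Δ_i = 11, -3, the continuity of S' gives the tridiagonal system
  1·m_0 + 8·m_1 + 3·m_2 = 6(Δ_1 - Δ_0) = -84
Natural end conditions: m_0 = m_2 = 0.
Solving the tridiagonal system: m_0 = 0, m_1 = -21/2, m_2 = 0.
On [0, 1], S(x) = -2 + 51/4·x + 0·x² - 7/4·x³.
With x = 1/3: S(1/3) = 59/27.

2.1852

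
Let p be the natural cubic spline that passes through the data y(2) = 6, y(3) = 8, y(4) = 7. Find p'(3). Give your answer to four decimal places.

Let M_i = p''(x_i). Step sizes h_i = 1, 1; slopes of the chords Δ_i = (y_(i+1) - y_i)/h_i = 2, -1.
  1·M_0 + 4·M_1 + 1·M_2 = 6(Δ_1 - Δ_0) = -18
Natural end conditions: M_0 = M_2 = 0.
Hence M_0 = 0, M_1 = -9/2, M_2 = 0.
On [3, 4], p'(x) = b_1 + 2c_1·(x - 3) + 3d_1·(x - 3)² with b_1 = Δ_1 - h_1(2M_1 + M_2)/6 = 1/2, c_1 = M_1/2 = -9/4, d_1 = (M_2 - M_1)/(6h_1) = 3/4. So p'(3) = 1/2.

0.5000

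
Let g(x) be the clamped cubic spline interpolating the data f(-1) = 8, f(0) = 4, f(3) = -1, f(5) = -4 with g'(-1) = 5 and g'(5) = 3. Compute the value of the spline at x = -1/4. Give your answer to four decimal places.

5.8104

With m_i denoting the second derivative at x_i, h_i = 1, 3, 2, and Δ_i = (y_(i+1) − y_i)/h_i = -4, -5/3, -3/2:
  1·m_0 + 8·m_1 + 3·m_2 = 6(Δ_1 - Δ_0) = 14
  3·m_1 + 10·m_2 + 2·m_3 = 6(Δ_2 - Δ_1) = 1
Clamped end conditions give two more equations: 2h_0·m_0 + h_0·m_1 = 6(Δ_0 - g'(-1)) = -54 and h_2·m_2 + 2h_2·m_3 = 6(g'(5) - Δ_2) = 27.
Hence m_0 = -2377/78, m_1 = 271/39, m_2 = -289/78, m_3 = 671/78.
On [-1, 0], g(x) = 8 + 5·(x + 1) - 2377/156·(x + 1)² + 973/156·(x + 1)³.
With (x + 1) = 3/4: g(-1/4) = 19337/3328.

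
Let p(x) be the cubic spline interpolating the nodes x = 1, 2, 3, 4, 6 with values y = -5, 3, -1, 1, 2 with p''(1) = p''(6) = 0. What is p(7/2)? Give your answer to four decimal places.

Put M_i = p'' at the i-th knot. Here h = (1, 1, 1, 2) and Δ = (8, -4, 2, 1/2), so the interior equations h_(i-1)·M_(i-1) + 2(h_(i-1)+h_i)·M_i + h_i·M_(i+1) = 6(Δ_i − Δ_(i-1)) read
  1·M_0 + 4·M_1 + 1·M_2 = 6(Δ_1 - Δ_0) = -72
  1·M_1 + 4·M_2 + 1·M_3 = 6(Δ_2 - Δ_1) = 36
  1·M_2 + 6·M_3 + 2·M_4 = 6(Δ_3 - Δ_2) = -9
Natural end conditions: M_0 = M_4 = 0.
Solving the tridiagonal system: M_0 = 0, M_1 = -1881/86, M_2 = 666/43, M_3 = -351/86, M_4 = 0.
On [3, 4], p(x) = -1 - 427/172·(x - 3) + 333/43·(x - 3)² - 561/172·(x - 3)³.
With (x - 3) = 1/2: p(7/2) = -981/1376.

-0.7129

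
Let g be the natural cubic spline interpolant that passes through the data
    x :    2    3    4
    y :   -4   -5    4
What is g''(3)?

With M_i denoting the second derivative at x_i, h_i = 1, 1, and Δ_i = (y_(i+1) − y_i)/h_i = -1, 9:
  1·M_0 + 4·M_1 + 1·M_2 = 6(Δ_1 - Δ_0) = 60
Natural end conditions: M_0 = M_2 = 0.
Solving: M_0 = 0, M_1 = 15, M_2 = 0.

15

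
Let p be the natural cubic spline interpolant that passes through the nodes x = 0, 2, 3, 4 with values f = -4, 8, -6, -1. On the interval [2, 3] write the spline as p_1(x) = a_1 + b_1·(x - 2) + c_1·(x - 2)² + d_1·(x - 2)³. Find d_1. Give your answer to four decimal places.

10.1304

With M_i denoting the second derivative at x_i, h_i = 2, 1, 1, and Δ_i = (y_(i+1) − y_i)/h_i = 6, -14, 5:
  2·M_0 + 6·M_1 + 1·M_2 = 6(Δ_1 - Δ_0) = -120
  1·M_1 + 4·M_2 + 1·M_3 = 6(Δ_2 - Δ_1) = 114
Natural end conditions: M_0 = M_3 = 0.
Solving: M_0 = 0, M_1 = -594/23, M_2 = 804/23, M_3 = 0.
On [2, 3], with p_1(x) = a_1 + b_1·(x - 2) + c_1·(x - 2)² + d_1·(x - 2)³: c_1 = M_1/2 = -297/23, d_1 = (M_2 - M_1)/(6h_1) = 233/23, b_1 = Δ_1 - h_1(2M_1 + M_2)/6 = -258/23.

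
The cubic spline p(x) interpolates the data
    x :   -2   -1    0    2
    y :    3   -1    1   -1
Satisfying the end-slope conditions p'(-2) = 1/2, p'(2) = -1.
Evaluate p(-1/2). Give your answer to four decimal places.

With m_i denoting the second derivative at x_i, h_i = 1, 1, 2, and Δ_i = (y_(i+1) − y_i)/h_i = -4, 2, -1:
  1·m_0 + 4·m_1 + 1·m_2 = 6(Δ_1 - Δ_0) = 36
  1·m_1 + 6·m_2 + 2·m_3 = 6(Δ_2 - Δ_1) = -18
Clamped end conditions give two more equations: 2h_0·m_0 + h_0·m_1 = 6(Δ_0 - p'(-2)) = -27 and h_2·m_2 + 2h_2·m_3 = 6(p'(2) - Δ_2) = 0.
Forward elimination and back-substitution give m_0 = -237/11, m_1 = 177/11, m_2 = -75/11, m_3 = 75/22.
On [-1, 0], p(x) = -1 - 49/22·(x + 1) + 177/22·(x + 1)² - 42/11·(x + 1)³.
With (x + 1) = 1/2: p(-1/2) = -51/88.

-0.5795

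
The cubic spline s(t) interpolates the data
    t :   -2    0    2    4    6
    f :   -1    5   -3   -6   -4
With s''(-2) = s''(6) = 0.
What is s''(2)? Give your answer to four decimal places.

3.1071

Let M_i = s''(x_i). Step sizes h_i = 2, 2, 2, 2; slopes of the chords Δ_i = (y_(i+1) - y_i)/h_i = 3, -4, -3/2, 1.
  2·M_0 + 8·M_1 + 2·M_2 = 6(Δ_1 - Δ_0) = -42
  2·M_1 + 8·M_2 + 2·M_3 = 6(Δ_2 - Δ_1) = 15
  2·M_2 + 8·M_3 + 2·M_4 = 6(Δ_3 - Δ_2) = 15
Natural end conditions: M_0 = M_4 = 0.
Solving: M_0 = 0, M_1 = -675/112, M_2 = 87/28, M_3 = 123/112, M_4 = 0.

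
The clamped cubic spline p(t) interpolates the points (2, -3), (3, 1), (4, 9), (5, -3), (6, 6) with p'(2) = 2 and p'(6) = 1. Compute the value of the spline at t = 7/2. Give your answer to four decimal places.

6.8661

Let M_i = p''(x_i). Step sizes h_i = 1, 1, 1, 1; slopes of the chords Δ_i = (y_(i+1) - y_i)/h_i = 4, 8, -12, 9.
  1·M_0 + 4·M_1 + 1·M_2 = 6(Δ_1 - Δ_0) = 24
  1·M_1 + 4·M_2 + 1·M_3 = 6(Δ_2 - Δ_1) = -120
  1·M_2 + 4·M_3 + 1·M_4 = 6(Δ_3 - Δ_2) = 126
Clamped end conditions give two more equations: 2h_0·M_0 + h_0·M_1 = 6(Δ_0 - p'(2)) = 12 and h_3·M_3 + 2h_3·M_4 = 6(p'(6) - Δ_3) = -48.
Solving the tridiagonal system: M_0 = -25/7, M_1 = 134/7, M_2 = -49, M_3 = 398/7, M_4 = -367/7.
On [3, 4], p(t) = 1 + 137/14·(t - 3) + 67/7·(t - 3)² - 159/14·(t - 3)³.
With (t - 3) = 1/2: p(7/2) = 769/112.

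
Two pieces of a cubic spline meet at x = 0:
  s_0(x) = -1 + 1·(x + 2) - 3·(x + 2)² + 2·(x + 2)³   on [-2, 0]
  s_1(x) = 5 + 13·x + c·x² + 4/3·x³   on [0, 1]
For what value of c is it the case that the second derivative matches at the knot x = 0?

9

s_0''(x) = -6 + 12·(x + 2), so s_0''(0) = 18. On the right, s_1''(0) = 2c, so c = 9.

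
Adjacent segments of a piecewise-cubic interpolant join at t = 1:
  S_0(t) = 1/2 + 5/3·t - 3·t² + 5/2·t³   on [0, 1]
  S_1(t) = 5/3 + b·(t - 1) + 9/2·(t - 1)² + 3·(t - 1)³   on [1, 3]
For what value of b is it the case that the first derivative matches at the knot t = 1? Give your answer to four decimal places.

3.1667

S_0'(t) = 5/3 - 6·t + 15/2·t², so S_0'(1) = 19/6. On the right, S_1'(1) = b, so b = 19/6.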